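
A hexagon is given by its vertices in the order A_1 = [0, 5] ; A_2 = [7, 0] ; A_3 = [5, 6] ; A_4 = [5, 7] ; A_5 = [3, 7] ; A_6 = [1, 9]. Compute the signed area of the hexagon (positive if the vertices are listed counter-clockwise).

Apply the surveyor's formula: 2A = Σ (x_i·y_{i+1} − x_{i+1}·y_i), indices taken mod 6.
Σ = (-35) + (42) + (5) + (14) + (20) + (5) = 51
Signed area = Σ/2 = 25.5 (positive ⇒ counter-clockwise traversal).

25.5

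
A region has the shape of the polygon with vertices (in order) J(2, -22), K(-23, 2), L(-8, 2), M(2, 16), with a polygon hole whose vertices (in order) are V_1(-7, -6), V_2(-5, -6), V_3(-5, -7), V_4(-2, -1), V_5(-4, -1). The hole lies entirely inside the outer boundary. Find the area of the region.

358.5

Outer boundary:
Apply Gauss's area formula: 2A = Σ (x_i·y_{i+1} − x_{i+1}·y_i), indices taken mod 4.
J→K: (2)(2) − (-23)(-22) = -502
K→L: (-23)(2) − (-8)(2) = -30
L→M: (-8)(16) − (2)(2) = -132
M→J: (2)(-22) − (2)(16) = -76
Σ = -740
Area = |Σ|/2 = 370.
Hole:
Apply the shoelace formula: 2A = Σ (x_i·y_{i+1} − x_{i+1}·y_i), indices taken mod 5.
V_1→V_2: (-7)(-6) − (-5)(-6) = 12
V_2→V_3: (-5)(-7) − (-5)(-6) = 5
V_3→V_4: (-5)(-1) − (-2)(-7) = -9
V_4→V_5: (-2)(-1) − (-4)(-1) = -2
V_5→V_1: (-4)(-6) − (-7)(-1) = 17
Σ = 23
Area = |Σ|/2 = 11.5.
Net area = 370 − 11.5 = 358.5.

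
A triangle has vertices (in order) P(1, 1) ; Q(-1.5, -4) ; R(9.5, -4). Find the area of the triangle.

Apply the shoelace formula: 2A = Σ (x_i·y_{i+1} − x_{i+1}·y_i), indices taken mod 3.
Σ = (-2.5) + (44) + (13.5) = 55
Area = |Σ|/2 = 27.5.

27.5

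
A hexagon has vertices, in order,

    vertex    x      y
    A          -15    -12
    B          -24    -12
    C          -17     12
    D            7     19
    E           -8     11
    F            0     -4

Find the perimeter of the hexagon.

|AB| = √((-9)² + (0)²) = √81 = 9
|BC| = √((7)² + (24)²) = √625 = 25
|CD| = √((24)² + (7)²) = √625 = 25
|DE| = √((-15)² + (-8)²) = √289 = 17
|EF| = √((8)² + (-15)²) = √289 = 17
|FA| = √((-15)² + (-8)²) = √289 = 17
Perimeter = 9 + 25 + 25 + 17 + 17 + 17 = 110.

110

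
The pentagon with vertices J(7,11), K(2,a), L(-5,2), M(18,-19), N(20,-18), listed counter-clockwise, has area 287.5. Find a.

11

The doubled signed area Σ (x_i y_{i+1} − x_{i+1} y_i) is linear in a.
With a=0 it equals 443; the coefficient of a is 12 (from the two edges through K).
So 12·a + 443 = 2·287.5 = 575 ⇒ a = 11.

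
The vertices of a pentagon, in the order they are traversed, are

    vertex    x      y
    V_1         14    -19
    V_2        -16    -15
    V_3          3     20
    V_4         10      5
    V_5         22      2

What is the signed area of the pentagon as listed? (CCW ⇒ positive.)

-755

V_1→V_2: (14)(-15) − (-16)(-19) = -514
V_2→V_3: (-16)(20) − (3)(-15) = -275
V_3→V_4: (3)(5) − (10)(20) = -185
V_4→V_5: (10)(2) − (22)(5) = -90
V_5→V_1: (22)(-19) − (14)(2) = -446
Σ = -1510
Signed area = Σ/2 = -755 (negative ⇒ clockwise traversal).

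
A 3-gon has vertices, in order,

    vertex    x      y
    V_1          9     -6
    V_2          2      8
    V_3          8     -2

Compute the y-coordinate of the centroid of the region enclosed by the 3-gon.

Apply the shoelace (surveyor's) formula. First the cross-terms c_i = x_i·y_{i+1} − x_{i+1}·y_i:
  84, -68, -30  ⇒  2A = -14, A = -7.
Then Σ (y_i + y_{i+1})·c_i = 0, so ȳ = 0 / (6·(-7)) = 0.

0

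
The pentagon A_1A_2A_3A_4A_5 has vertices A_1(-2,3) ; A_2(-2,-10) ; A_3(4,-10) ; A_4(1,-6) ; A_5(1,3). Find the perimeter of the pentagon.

36

|A_1A_2| = √((0)² + (-13)²) = √169 = 13
|A_2A_3| = √((6)² + (0)²) = √36 = 6
|A_3A_4| = √((-3)² + (4)²) = √25 = 5
|A_4A_5| = √((0)² + (9)²) = √81 = 9
|A_5A_1| = √((-3)² + (0)²) = √9 = 3
Perimeter = 13 + 6 + 5 + 9 + 3 = 36.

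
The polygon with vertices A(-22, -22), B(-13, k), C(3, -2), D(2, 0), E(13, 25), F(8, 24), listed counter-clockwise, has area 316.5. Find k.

Write out the shoelace sum; only the two edges meeting at B involve k:
2·Area = [((-22)·k − (-13)·(-22)) + ((-13)·(-2) − 3·k)] + 518
       = -25·k + 258 = 633
⇒ k = -15.

-15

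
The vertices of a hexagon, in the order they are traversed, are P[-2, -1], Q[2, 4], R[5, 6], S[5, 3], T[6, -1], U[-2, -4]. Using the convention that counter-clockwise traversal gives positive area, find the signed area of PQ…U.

-42

Apply Gauss's area formula: 2A = Σ (x_i·y_{i+1} − x_{i+1}·y_i), indices taken mod 6.
P→Q: (-2)(4) − (2)(-1) = -6
Q→R: (2)(6) − (5)(4) = -8
R→S: (5)(3) − (5)(6) = -15
S→T: (5)(-1) − (6)(3) = -23
T→U: (6)(-4) − (-2)(-1) = -26
U→P: (-2)(-1) − (-2)(-4) = -6
Σ = -84
Signed area = Σ/2 = -42 (negative ⇒ clockwise traversal).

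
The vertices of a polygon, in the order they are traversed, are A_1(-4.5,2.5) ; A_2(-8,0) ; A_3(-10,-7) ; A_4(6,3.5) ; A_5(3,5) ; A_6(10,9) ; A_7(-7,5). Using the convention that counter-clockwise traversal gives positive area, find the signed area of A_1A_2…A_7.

98.75

Apply the shoelace (surveyor's) formula: 2A = Σ (x_i·y_{i+1} − x_{i+1}·y_i), indices taken mod 7.
Σ = (20) + (56) + (7) + (19.5) + (-23) + (113) + (5) = 197.5
Signed area = Σ/2 = 98.75 (positive ⇒ counter-clockwise traversal).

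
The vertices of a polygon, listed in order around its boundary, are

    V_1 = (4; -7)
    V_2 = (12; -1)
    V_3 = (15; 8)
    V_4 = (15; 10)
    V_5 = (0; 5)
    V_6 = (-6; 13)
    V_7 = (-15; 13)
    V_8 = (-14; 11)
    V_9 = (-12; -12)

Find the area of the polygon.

Apply the shoelace formula: 2A = Σ (x_i·y_{i+1} − x_{i+1}·y_i), indices taken mod 9.
V_1→V_2: (4)(-1) − (12)(-7) = 80
V_2→V_3: (12)(8) − (15)(-1) = 111
V_3→V_4: (15)(10) − (15)(8) = 30
V_4→V_5: (15)(5) − (0)(10) = 75
V_5→V_6: (0)(13) − (-6)(5) = 30
V_6→V_7: (-6)(13) − (-15)(13) = 117
V_7→V_8: (-15)(11) − (-14)(13) = 17
V_8→V_9: (-14)(-12) − (-12)(11) = 300
V_9→V_1: (-12)(-7) − (4)(-12) = 132
Σ = 892
Area = |Σ|/2 = 446.

446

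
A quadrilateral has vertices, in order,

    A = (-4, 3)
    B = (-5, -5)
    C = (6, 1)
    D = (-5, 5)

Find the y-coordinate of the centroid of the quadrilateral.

Apply the shoelace formula. First the cross-terms c_i = x_i·y_{i+1} − x_{i+1}·y_i:
  35, 25, 35, 5  ⇒  2A = 100, A = 50.
Then Σ (y_i + y_{i+1})·c_i = 80, so ȳ = 80 / (6·50) = 4/15.

4/15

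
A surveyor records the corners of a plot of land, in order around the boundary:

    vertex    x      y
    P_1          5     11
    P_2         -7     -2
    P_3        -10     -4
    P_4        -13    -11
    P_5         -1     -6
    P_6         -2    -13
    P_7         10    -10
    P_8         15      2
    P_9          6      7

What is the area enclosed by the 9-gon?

322.5

P_1→P_2: (5)(-2) − (-7)(11) = 67
P_2→P_3: (-7)(-4) − (-10)(-2) = 8
P_3→P_4: (-10)(-11) − (-13)(-4) = 58
P_4→P_5: (-13)(-6) − (-1)(-11) = 67
P_5→P_6: (-1)(-13) − (-2)(-6) = 1
P_6→P_7: (-2)(-10) − (10)(-13) = 150
P_7→P_8: (10)(2) − (15)(-10) = 170
P_8→P_9: (15)(7) − (6)(2) = 93
P_9→P_1: (6)(11) − (5)(7) = 31
Σ = 645
Area = |Σ|/2 = 322.5.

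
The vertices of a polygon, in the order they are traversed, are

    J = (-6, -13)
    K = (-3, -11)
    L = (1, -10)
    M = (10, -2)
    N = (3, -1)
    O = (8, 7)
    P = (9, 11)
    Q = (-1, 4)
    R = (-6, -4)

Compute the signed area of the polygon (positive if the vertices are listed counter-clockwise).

Apply the shoelace formula: 2A = Σ (x_i·y_{i+1} − x_{i+1}·y_i), indices taken mod 9.
Cross-terms: 27, 41, 98, -4, 29, 25, 47, 28, 54  ⇒  Σ = 345
Signed area = Σ/2 = 172.5 (positive ⇒ counter-clockwise traversal).

172.5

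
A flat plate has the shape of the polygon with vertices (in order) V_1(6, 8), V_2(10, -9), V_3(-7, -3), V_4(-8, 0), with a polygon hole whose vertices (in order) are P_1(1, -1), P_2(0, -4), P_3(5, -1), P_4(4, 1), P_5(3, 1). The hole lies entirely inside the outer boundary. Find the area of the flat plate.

Outer boundary:
Apply the shoelace formula: 2A = Σ (x_i·y_{i+1} − x_{i+1}·y_i), indices taken mod 4.
Cross-terms: -134, -93, -24, -64  ⇒  Σ = -315
Area = |Σ|/2 = 157.5.
Hole:
Apply the shoelace (surveyor's) formula: 2A = Σ (x_i·y_{i+1} − x_{i+1}·y_i), indices taken mod 5.
Cross-terms: -4, 20, 9, 1, -4  ⇒  Σ = 22
Area = |Σ|/2 = 11.
Net area = 157.5 − 11 = 146.5.

146.5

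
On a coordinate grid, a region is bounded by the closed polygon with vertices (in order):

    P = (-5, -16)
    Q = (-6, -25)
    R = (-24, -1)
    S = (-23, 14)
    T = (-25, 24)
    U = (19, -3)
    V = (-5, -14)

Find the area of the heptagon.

Apply Gauss's area formula: 2A = Σ (x_i·y_{i+1} − x_{i+1}·y_i), indices taken mod 7.
Cross-terms: 29, -594, -359, -202, -381, -281, 10  ⇒  Σ = -1778
Area = |Σ|/2 = 889.

889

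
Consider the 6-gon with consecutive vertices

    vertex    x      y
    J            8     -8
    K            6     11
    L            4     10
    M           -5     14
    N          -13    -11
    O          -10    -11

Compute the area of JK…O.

Σ = (136) + (16) + (106) + (237) + (33) + (168) = 696
Area = |Σ|/2 = 348.

348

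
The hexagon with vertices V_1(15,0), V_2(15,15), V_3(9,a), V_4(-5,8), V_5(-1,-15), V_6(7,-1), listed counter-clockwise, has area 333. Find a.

The doubled signed area Σ (x_i y_{i+1} − x_{i+1} y_i) is linear in a.
With a=0 it equals 366; the coefficient of a is 20 (from the two edges through V_3).
So 20·a + 366 = 2·333 = 666 ⇒ a = 15.

15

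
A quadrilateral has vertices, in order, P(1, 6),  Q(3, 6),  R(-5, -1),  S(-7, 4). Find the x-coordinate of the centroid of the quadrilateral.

-83/29

Apply the surveyor's formula. First the cross-terms c_i = x_i·y_{i+1} − x_{i+1}·y_i:
  -12, 27, -27, -46  ⇒  2A = -58, A = -29.
Then Σ (x_i + x_{i+1})·c_i = 498, so x̄ = 498 / (6·(-29)) = -83/29.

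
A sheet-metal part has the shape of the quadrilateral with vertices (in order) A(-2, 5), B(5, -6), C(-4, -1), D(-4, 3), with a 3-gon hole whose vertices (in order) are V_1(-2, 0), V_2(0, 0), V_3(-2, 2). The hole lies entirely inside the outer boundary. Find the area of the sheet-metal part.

34

Outer boundary:
Σ = (-13) + (-29) + (-16) + (-14) = -72
Area = |Σ|/2 = 36.
Hole:
Apply Gauss's area formula: 2A = Σ (x_i·y_{i+1} − x_{i+1}·y_i), indices taken mod 3.
V_1→V_2: (-2)(0) − (0)(0) = 0
V_2→V_3: (0)(2) − (-2)(0) = 0
V_3→V_1: (-2)(0) − (-2)(2) = 4
Σ = 4
Area = |Σ|/2 = 2.
Net area = 36 − 2 = 34.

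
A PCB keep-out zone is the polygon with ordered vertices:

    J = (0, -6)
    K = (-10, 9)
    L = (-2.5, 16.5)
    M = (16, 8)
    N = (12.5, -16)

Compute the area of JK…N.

458.75

Apply Gauss's area formula: 2A = Σ (x_i·y_{i+1} − x_{i+1}·y_i), indices taken mod 5.
Σ = (-60) + (-142.5) + (-284) + (-356) + (-75) = -917.5
Area = |Σ|/2 = 458.75.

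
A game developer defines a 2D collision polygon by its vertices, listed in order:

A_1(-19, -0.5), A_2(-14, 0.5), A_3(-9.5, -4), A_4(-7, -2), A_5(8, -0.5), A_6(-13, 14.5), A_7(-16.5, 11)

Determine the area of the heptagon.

238.875

Apply the surveyor's formula: 2A = Σ (x_i·y_{i+1} − x_{i+1}·y_i), indices taken mod 7.
A_1→A_2: (-19)(0.5) − (-14)(-0.5) = -16.5
A_2→A_3: (-14)(-4) − (-9.5)(0.5) = 60.75
A_3→A_4: (-9.5)(-2) − (-7)(-4) = -9
A_4→A_5: (-7)(-0.5) − (8)(-2) = 19.5
A_5→A_6: (8)(14.5) − (-13)(-0.5) = 109.5
A_6→A_7: (-13)(11) − (-16.5)(14.5) = 96.25
A_7→A_1: (-16.5)(-0.5) − (-19)(11) = 217.25
Σ = 477.75
Area = |Σ|/2 = 238.875.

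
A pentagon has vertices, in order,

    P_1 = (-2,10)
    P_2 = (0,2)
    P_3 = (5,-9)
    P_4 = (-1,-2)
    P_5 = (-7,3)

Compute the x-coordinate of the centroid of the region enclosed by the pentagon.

-33/19

Apply the shoelace (surveyor's) formula. First the cross-terms c_i = x_i·y_{i+1} − x_{i+1}·y_i:
  -4, -10, -19, -17, -64  ⇒  2A = -114, A = -57.
Then Σ (x_i + x_{i+1})·c_i = 594, so x̄ = 594 / (6·(-57)) = -33/19.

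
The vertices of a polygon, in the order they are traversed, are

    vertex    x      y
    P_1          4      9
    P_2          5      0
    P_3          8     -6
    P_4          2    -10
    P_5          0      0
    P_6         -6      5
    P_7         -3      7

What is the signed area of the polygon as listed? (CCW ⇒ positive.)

Apply the surveyor's formula: 2A = Σ (x_i·y_{i+1} − x_{i+1}·y_i), indices taken mod 7.
Cross-terms: -45, -30, -68, 0, 0, -27, -55  ⇒  Σ = -225
Signed area = Σ/2 = -112.5 (negative ⇒ clockwise traversal).

-112.5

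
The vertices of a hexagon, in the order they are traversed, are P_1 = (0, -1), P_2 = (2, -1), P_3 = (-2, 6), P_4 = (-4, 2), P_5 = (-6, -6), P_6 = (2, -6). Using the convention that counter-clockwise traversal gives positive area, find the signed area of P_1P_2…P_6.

57

Apply the shoelace (surveyor's) formula: 2A = Σ (x_i·y_{i+1} − x_{i+1}·y_i), indices taken mod 6.
Cross-terms: 2, 10, 20, 36, 48, -2  ⇒  Σ = 114
Signed area = Σ/2 = 57 (positive ⇒ counter-clockwise traversal).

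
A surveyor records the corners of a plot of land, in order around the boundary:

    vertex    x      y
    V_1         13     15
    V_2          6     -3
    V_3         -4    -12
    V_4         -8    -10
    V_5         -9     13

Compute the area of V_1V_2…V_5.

383.5

V_1→V_2: (13)(-3) − (6)(15) = -129
V_2→V_3: (6)(-12) − (-4)(-3) = -84
V_3→V_4: (-4)(-10) − (-8)(-12) = -56
V_4→V_5: (-8)(13) − (-9)(-10) = -194
V_5→V_1: (-9)(15) − (13)(13) = -304
Σ = -767
Area = |Σ|/2 = 383.5.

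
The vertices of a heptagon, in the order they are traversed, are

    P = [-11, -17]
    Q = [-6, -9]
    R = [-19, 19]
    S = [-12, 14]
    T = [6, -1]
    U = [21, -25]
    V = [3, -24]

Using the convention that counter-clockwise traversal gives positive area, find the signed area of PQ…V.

Σ = (-3) + (-285) + (-38) + (-72) + (-129) + (-429) + (-315) = -1271
Signed area = Σ/2 = -635.5 (negative ⇒ clockwise traversal).

-635.5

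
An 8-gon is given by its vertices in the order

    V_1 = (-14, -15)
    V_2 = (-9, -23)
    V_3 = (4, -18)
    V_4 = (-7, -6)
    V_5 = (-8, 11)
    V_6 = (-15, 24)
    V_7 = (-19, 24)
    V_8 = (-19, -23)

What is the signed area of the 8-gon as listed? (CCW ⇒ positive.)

V_1→V_2: (-14)(-23) − (-9)(-15) = 187
V_2→V_3: (-9)(-18) − (4)(-23) = 254
V_3→V_4: (4)(-6) − (-7)(-18) = -150
V_4→V_5: (-7)(11) − (-8)(-6) = -125
V_5→V_6: (-8)(24) − (-15)(11) = -27
V_6→V_7: (-15)(24) − (-19)(24) = 96
V_7→V_8: (-19)(-23) − (-19)(24) = 893
V_8→V_1: (-19)(-15) − (-14)(-23) = -37
Σ = 1091
Signed area = Σ/2 = 545.5 (positive ⇒ counter-clockwise traversal).

545.5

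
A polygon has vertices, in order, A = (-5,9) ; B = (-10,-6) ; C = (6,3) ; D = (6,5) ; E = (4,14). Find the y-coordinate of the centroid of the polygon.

31/7

Apply Gauss's area formula. First the cross-terms c_i = x_i·y_{i+1} − x_{i+1}·y_i:
  120, 6, 12, 64, 106  ⇒  2A = 308, A = 154.
Then Σ (y_i + y_{i+1})·c_i = 4092, so ȳ = 4092 / (6·154) = 31/7.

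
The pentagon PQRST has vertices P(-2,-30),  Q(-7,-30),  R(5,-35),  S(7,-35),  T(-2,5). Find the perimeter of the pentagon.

96

|PQ| = √((-5)² + (0)²) = √25 = 5
|QR| = √((12)² + (-5)²) = √169 = 13
|RS| = √((2)² + (0)²) = √4 = 2
|ST| = √((-9)² + (40)²) = √1681 = 41
|TP| = √((0)² + (-35)²) = √1225 = 35
Perimeter = 5 + 13 + 2 + 41 + 35 = 96.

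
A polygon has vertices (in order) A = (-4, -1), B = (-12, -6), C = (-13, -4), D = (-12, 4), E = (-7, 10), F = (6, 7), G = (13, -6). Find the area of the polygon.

241.5

Apply Gauss's area formula: 2A = Σ (x_i·y_{i+1} − x_{i+1}·y_i), indices taken mod 7.
A→B: (-4)(-6) − (-12)(-1) = 12
B→C: (-12)(-4) − (-13)(-6) = -30
C→D: (-13)(4) − (-12)(-4) = -100
D→E: (-12)(10) − (-7)(4) = -92
E→F: (-7)(7) − (6)(10) = -109
F→G: (6)(-6) − (13)(7) = -127
G→A: (13)(-1) − (-4)(-6) = -37
Σ = -483
Area = |Σ|/2 = 241.5.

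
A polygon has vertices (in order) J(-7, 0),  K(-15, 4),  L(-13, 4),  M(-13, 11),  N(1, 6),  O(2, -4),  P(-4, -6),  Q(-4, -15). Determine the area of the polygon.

164.5

Σ = (-28) + (-8) + (-91) + (-89) + (-16) + (-28) + (36) + (-105) = -329
Area = |Σ|/2 = 164.5.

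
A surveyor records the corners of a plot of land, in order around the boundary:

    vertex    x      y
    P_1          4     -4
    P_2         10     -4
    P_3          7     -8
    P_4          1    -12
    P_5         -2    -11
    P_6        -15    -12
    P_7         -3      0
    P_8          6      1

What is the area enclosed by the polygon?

Cross-terms: 24, -52, -76, -35, -141, -36, -3, -28  ⇒  Σ = -347
Area = |Σ|/2 = 173.5.

173.5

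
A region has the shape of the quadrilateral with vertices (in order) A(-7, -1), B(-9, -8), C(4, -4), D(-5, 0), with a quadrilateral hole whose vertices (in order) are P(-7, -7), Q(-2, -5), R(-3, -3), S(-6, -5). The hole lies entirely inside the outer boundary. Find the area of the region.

Outer boundary:
Apply the shoelace formula: 2A = Σ (x_i·y_{i+1} − x_{i+1}·y_i), indices taken mod 4.
Σ = (47) + (68) + (-20) + (5) = 100
Area = |Σ|/2 = 50.
Hole:
Σ = (21) + (-9) + (-3) + (7) = 16
Area = |Σ|/2 = 8.
Net area = 50 − 8 = 42.

42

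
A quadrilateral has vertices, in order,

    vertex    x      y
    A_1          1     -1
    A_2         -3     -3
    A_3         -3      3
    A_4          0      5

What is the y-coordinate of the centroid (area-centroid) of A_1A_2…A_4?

29/33

Apply the shoelace (surveyor's) formula. First the cross-terms c_i = x_i·y_{i+1} − x_{i+1}·y_i:
  -6, -18, -15, -5  ⇒  2A = -44, A = -22.
Then Σ (y_i + y_{i+1})·c_i = -116, so ȳ = -116 / (6·(-22)) = 29/33.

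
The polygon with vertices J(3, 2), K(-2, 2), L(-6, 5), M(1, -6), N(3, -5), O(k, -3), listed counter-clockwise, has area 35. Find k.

2

Write out the shoelace sum; only the two edges meeting at O involve k:
2·Area = [(3·(-3) − k·(-5)) + (k·2 − 3·(-3))] + 56
       = 7·k + 56 = 70
⇒ k = 2.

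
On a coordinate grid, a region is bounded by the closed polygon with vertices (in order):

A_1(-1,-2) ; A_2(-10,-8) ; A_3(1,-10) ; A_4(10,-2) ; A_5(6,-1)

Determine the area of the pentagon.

Apply the shoelace (surveyor's) formula: 2A = Σ (x_i·y_{i+1} − x_{i+1}·y_i), indices taken mod 5.
A_1→A_2: (-1)(-8) − (-10)(-2) = -12
A_2→A_3: (-10)(-10) − (1)(-8) = 108
A_3→A_4: (1)(-2) − (10)(-10) = 98
A_4→A_5: (10)(-1) − (6)(-2) = 2
A_5→A_1: (6)(-2) − (-1)(-1) = -13
Σ = 183
Area = |Σ|/2 = 91.5.

91.5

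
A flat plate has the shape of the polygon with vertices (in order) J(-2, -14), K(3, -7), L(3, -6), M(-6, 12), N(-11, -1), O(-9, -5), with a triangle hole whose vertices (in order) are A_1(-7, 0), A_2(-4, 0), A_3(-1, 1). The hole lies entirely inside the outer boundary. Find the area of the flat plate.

Outer boundary:
Apply the shoelace (surveyor's) formula: 2A = Σ (x_i·y_{i+1} − x_{i+1}·y_i), indices taken mod 6.
Cross-terms: 56, 3, 0, 138, 46, 116  ⇒  Σ = 359
Area = |Σ|/2 = 179.5.
Hole:
Apply the shoelace (surveyor's) formula: 2A = Σ (x_i·y_{i+1} − x_{i+1}·y_i), indices taken mod 3.
Σ = (0) + (-4) + (7) = 3
Area = |Σ|/2 = 1.5.
Net area = 179.5 − 1.5 = 178.

178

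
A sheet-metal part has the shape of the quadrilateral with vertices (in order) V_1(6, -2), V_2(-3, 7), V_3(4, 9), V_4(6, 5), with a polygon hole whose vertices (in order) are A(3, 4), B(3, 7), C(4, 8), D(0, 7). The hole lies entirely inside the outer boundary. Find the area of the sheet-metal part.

Outer boundary:
V_1→V_2: (6)(7) − (-3)(-2) = 36
V_2→V_3: (-3)(9) − (4)(7) = -55
V_3→V_4: (4)(5) − (6)(9) = -34
V_4→V_1: (6)(-2) − (6)(5) = -42
Σ = -95
Area = |Σ|/2 = 47.5.
Hole:
Σ = (9) + (-4) + (28) + (-21) = 12
Area = |Σ|/2 = 6.
Net area = 47.5 − 6 = 41.5.

41.5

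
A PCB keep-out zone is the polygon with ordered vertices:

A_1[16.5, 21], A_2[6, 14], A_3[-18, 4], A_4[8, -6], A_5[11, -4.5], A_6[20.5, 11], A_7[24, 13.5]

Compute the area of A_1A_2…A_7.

497.125

Apply Gauss's area formula: 2A = Σ (x_i·y_{i+1} − x_{i+1}·y_i), indices taken mod 7.
A_1→A_2: (16.5)(14) − (6)(21) = 105
A_2→A_3: (6)(4) − (-18)(14) = 276
A_3→A_4: (-18)(-6) − (8)(4) = 76
A_4→A_5: (8)(-4.5) − (11)(-6) = 30
A_5→A_6: (11)(11) − (20.5)(-4.5) = 213.25
A_6→A_7: (20.5)(13.5) − (24)(11) = 12.75
A_7→A_1: (24)(21) − (16.5)(13.5) = 281.25
Σ = 994.25
Area = |Σ|/2 = 497.125.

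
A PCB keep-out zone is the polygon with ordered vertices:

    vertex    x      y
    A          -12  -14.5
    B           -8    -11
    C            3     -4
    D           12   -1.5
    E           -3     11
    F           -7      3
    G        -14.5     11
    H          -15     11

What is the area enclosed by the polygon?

320.75

Σ = (16) + (65) + (43.5) + (127.5) + (68) + (-33.5) + (5.5) + (349.5) = 641.5
Area = |Σ|/2 = 320.75.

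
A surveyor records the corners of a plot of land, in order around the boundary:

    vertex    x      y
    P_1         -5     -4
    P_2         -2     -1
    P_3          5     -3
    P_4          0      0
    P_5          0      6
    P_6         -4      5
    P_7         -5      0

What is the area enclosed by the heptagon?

38.5

Apply the shoelace formula: 2A = Σ (x_i·y_{i+1} − x_{i+1}·y_i), indices taken mod 7.
Σ = (-3) + (11) + (0) + (0) + (24) + (25) + (20) = 77
Area = |Σ|/2 = 38.5.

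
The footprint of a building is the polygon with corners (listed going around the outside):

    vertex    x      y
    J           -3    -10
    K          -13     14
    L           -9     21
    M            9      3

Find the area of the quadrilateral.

Apply the surveyor's formula: 2A = Σ (x_i·y_{i+1} − x_{i+1}·y_i), indices taken mod 4.
Σ = (-172) + (-147) + (-216) + (-81) = -616
Area = |Σ|/2 = 308.

308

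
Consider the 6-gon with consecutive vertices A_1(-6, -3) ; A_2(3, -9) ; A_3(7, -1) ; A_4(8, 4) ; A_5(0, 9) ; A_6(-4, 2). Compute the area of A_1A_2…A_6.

145.5

Apply the shoelace (surveyor's) formula: 2A = Σ (x_i·y_{i+1} − x_{i+1}·y_i), indices taken mod 6.
Cross-terms: 63, 60, 36, 72, 36, 24  ⇒  Σ = 291
Area = |Σ|/2 = 145.5.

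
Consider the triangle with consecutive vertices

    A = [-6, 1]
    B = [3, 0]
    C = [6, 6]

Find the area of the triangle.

28.5

Apply the surveyor's formula: 2A = Σ (x_i·y_{i+1} − x_{i+1}·y_i), indices taken mod 3.
Σ = (-3) + (18) + (42) = 57
Area = |Σ|/2 = 28.5.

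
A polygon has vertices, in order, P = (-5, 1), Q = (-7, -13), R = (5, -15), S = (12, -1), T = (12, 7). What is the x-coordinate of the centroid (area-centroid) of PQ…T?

Apply the surveyor's formula. First the cross-terms c_i = x_i·y_{i+1} − x_{i+1}·y_i:
  72, 170, 175, 96, 47  ⇒  2A = 560, A = 280.
Then Σ (x_i + x_{i+1})·c_i = 4404, so x̄ = 4404 / (6·280) = 367/140.

367/140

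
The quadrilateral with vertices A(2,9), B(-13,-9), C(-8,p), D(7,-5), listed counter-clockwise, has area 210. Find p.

-14

Write out the shoelace sum; only the two edges meeting at C involve p:
2·Area = [((-13)·p − (-8)·(-9)) + ((-8)·(-5) − 7·p)] + 172
       = -20·p + 140 = 420
⇒ p = -14.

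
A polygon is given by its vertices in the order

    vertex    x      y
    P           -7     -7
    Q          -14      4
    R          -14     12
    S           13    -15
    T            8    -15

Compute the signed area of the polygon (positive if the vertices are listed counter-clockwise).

-210

Σ = (-126) + (-112) + (54) + (-75) + (-161) = -420
Signed area = Σ/2 = -210 (negative ⇒ clockwise traversal).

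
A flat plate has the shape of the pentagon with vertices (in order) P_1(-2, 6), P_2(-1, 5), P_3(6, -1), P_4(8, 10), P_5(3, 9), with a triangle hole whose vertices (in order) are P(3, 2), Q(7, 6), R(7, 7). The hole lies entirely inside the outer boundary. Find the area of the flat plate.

54.5

Outer boundary:
Apply Gauss's area formula: 2A = Σ (x_i·y_{i+1} − x_{i+1}·y_i), indices taken mod 5.
P_1→P_2: (-2)(5) − (-1)(6) = -4
P_2→P_3: (-1)(-1) − (6)(5) = -29
P_3→P_4: (6)(10) − (8)(-1) = 68
P_4→P_5: (8)(9) − (3)(10) = 42
P_5→P_1: (3)(6) − (-2)(9) = 36
Σ = 113
Area = |Σ|/2 = 56.5.
Hole:
Apply the surveyor's formula: 2A = Σ (x_i·y_{i+1} − x_{i+1}·y_i), indices taken mod 3.
Cross-terms: 4, 7, -7  ⇒  Σ = 4
Area = |Σ|/2 = 2.
Net area = 56.5 − 2 = 54.5.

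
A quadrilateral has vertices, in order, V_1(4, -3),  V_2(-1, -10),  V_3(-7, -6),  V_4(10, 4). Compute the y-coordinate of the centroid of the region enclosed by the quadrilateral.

-491/121

Apply the shoelace (surveyor's) formula. First the cross-terms c_i = x_i·y_{i+1} − x_{i+1}·y_i:
  -43, -64, 32, -46  ⇒  2A = -121, A = -60.5.
Then Σ (y_i + y_{i+1})·c_i = 1473, so ȳ = 1473 / (6·(-60.5)) = -491/121.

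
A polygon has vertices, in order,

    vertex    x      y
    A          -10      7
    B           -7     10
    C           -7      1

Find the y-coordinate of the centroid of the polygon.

Apply Gauss's area formula. First the cross-terms c_i = x_i·y_{i+1} − x_{i+1}·y_i:
  -51, 63, -39  ⇒  2A = -27, A = -13.5.
Then Σ (y_i + y_{i+1})·c_i = -486, so ȳ = -486 / (6·(-13.5)) = 6.

6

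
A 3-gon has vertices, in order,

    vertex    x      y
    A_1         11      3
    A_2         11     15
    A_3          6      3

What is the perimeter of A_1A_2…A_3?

|A_1A_2| = √((0)² + (12)²) = √144 = 12
|A_2A_3| = √((-5)² + (-12)²) = √169 = 13
|A_3A_1| = √((5)² + (0)²) = √25 = 5
Perimeter = 12 + 13 + 5 = 30.

30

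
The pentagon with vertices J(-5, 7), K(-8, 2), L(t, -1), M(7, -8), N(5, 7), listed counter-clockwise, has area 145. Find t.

-7

Write out the shoelace sum; only the two edges meeting at L involve t:
2·Area = [((-8)·(-1) − t·2) + (t·(-8) − 7·(-1))] + 205
       = -10·t + 220 = 290
⇒ t = -7.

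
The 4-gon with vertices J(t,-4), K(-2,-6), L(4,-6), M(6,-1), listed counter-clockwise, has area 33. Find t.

-6

The doubled signed area Σ (x_i y_{i+1} − x_{i+1} y_i) is linear in t.
With t=0 it equals 36; the coefficient of t is -5 (from the two edges through J).
So -5·t + 36 = 2·33 = 66 ⇒ t = -6.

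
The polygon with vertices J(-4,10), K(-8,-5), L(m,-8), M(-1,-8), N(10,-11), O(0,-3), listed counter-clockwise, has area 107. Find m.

The doubled signed area Σ (x_i y_{i+1} − x_{i+1} y_i) is linear in m.
With m=0 it equals 205; the coefficient of m is -3 (from the two edges through L).
So -3·m + 205 = 2·107 = 214 ⇒ m = -3.

-3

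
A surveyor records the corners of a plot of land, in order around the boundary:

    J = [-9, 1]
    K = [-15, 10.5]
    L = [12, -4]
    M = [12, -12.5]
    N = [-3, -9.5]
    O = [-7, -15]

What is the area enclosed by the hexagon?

281.25

Cross-terms: -79.5, -66, -102, -151.5, -21.5, -142  ⇒  Σ = -562.5
Area = |Σ|/2 = 281.25.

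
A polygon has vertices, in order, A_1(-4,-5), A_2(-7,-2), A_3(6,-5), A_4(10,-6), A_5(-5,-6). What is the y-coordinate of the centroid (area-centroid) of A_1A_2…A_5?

Apply Gauss's area formula. First the cross-terms c_i = x_i·y_{i+1} − x_{i+1}·y_i:
  -27, 47, 14, -90, 1  ⇒  2A = -55, A = -27.5.
Then Σ (y_i + y_{i+1})·c_i = 775, so ȳ = 775 / (6·(-27.5)) = -155/33.

-155/33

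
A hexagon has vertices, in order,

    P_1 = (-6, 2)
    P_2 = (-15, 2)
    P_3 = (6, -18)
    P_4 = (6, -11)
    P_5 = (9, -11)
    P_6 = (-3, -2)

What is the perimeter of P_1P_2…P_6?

|P_1P_2| = √((-9)² + (0)²) = √81 = 9
|P_2P_3| = √((21)² + (-20)²) = √841 = 29
|P_3P_4| = √((0)² + (7)²) = √49 = 7
|P_4P_5| = √((3)² + (0)²) = √9 = 3
|P_5P_6| = √((-12)² + (9)²) = √225 = 15
|P_6P_1| = √((-3)² + (4)²) = √25 = 5
Perimeter = 9 + 29 + 7 + 3 + 15 + 5 = 68.

68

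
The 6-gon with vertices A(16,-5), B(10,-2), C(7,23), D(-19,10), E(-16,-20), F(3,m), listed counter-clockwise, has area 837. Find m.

-10

Write out the shoelace sum; only the two edges meeting at F involve m:
2·Area = [((-16)·m − 3·(-20)) + (3·(-5) − 16·m)] + 1309
       = -32·m + 1354 = 1674
⇒ m = -10.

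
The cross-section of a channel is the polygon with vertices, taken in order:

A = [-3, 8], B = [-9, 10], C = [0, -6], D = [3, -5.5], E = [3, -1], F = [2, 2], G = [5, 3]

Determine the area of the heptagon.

90.25

Σ = (42) + (54) + (18) + (13.5) + (8) + (-4) + (49) = 180.5
Area = |Σ|/2 = 90.25.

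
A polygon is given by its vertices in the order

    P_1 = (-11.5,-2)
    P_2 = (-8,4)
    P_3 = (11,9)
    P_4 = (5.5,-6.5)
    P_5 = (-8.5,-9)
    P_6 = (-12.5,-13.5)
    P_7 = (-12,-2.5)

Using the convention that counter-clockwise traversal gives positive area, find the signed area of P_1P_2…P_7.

Apply the shoelace formula: 2A = Σ (x_i·y_{i+1} − x_{i+1}·y_i), indices taken mod 7.
Cross-terms: -62, -116, -121, -104.75, 2.25, -130.75, -4.75  ⇒  Σ = -537
Signed area = Σ/2 = -268.5 (negative ⇒ clockwise traversal).

-268.5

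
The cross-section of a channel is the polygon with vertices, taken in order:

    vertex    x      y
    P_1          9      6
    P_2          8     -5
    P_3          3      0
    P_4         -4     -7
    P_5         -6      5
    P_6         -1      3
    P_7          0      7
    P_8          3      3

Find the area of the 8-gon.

Apply the shoelace (surveyor's) formula: 2A = Σ (x_i·y_{i+1} − x_{i+1}·y_i), indices taken mod 8.
Σ = (-93) + (15) + (-21) + (-62) + (-13) + (-7) + (-21) + (-9) = -211
Area = |Σ|/2 = 105.5.

105.5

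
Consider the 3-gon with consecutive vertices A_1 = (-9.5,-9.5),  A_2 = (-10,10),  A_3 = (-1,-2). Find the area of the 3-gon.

A_1→A_2: (-9.5)(10) − (-10)(-9.5) = -190
A_2→A_3: (-10)(-2) − (-1)(10) = 30
A_3→A_1: (-1)(-9.5) − (-9.5)(-2) = -9.5
Σ = -169.5
Area = |Σ|/2 = 84.75.

84.75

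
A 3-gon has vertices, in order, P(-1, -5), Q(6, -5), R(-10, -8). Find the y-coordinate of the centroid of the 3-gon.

Apply the shoelace formula. First the cross-terms c_i = x_i·y_{i+1} − x_{i+1}·y_i:
  35, -98, 42  ⇒  2A = -21, A = -10.5.
Then Σ (y_i + y_{i+1})·c_i = 378, so ȳ = 378 / (6·(-10.5)) = -6.

-6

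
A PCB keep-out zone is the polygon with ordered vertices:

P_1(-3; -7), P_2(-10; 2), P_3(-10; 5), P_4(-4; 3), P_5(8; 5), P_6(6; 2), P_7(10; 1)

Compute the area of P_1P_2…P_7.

127.5

Apply Gauss's area formula: 2A = Σ (x_i·y_{i+1} − x_{i+1}·y_i), indices taken mod 7.
Cross-terms: -76, -30, -10, -44, -14, -14, -67  ⇒  Σ = -255
Area = |Σ|/2 = 127.5.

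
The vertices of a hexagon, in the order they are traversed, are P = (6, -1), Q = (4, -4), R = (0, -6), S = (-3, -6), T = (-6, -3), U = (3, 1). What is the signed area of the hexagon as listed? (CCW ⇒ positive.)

-47.5

Apply Gauss's area formula: 2A = Σ (x_i·y_{i+1} − x_{i+1}·y_i), indices taken mod 6.
Σ = (-20) + (-24) + (-18) + (-27) + (3) + (-9) = -95
Signed area = Σ/2 = -47.5 (negative ⇒ clockwise traversal).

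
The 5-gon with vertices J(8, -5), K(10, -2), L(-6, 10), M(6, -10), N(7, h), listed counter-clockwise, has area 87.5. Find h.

-9

The doubled signed area Σ (x_i y_{i+1} − x_{i+1} y_i) is linear in h.
With h=0 it equals 157; the coefficient of h is -2 (from the two edges through N).
So -2·h + 157 = 2·87.5 = 175 ⇒ h = -9.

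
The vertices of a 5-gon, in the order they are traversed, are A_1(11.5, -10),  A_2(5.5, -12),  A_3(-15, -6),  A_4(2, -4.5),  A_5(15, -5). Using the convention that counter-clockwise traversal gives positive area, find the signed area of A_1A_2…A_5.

Apply the shoelace formula: 2A = Σ (x_i·y_{i+1} − x_{i+1}·y_i), indices taken mod 5.
Σ = (-83) + (-213) + (79.5) + (57.5) + (-92.5) = -251.5
Signed area = Σ/2 = -125.75 (negative ⇒ clockwise traversal).

-125.75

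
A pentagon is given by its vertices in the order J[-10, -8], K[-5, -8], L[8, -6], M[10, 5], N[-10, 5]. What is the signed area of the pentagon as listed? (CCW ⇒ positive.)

Apply the shoelace (surveyor's) formula: 2A = Σ (x_i·y_{i+1} − x_{i+1}·y_i), indices taken mod 5.
Σ = (40) + (94) + (100) + (100) + (130) = 464
Signed area = Σ/2 = 232 (positive ⇒ counter-clockwise traversal).

232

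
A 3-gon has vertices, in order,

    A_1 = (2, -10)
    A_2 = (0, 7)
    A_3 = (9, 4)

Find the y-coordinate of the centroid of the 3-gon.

Apply the shoelace formula. First the cross-terms c_i = x_i·y_{i+1} − x_{i+1}·y_i:
  14, -63, -98  ⇒  2A = -147, A = -73.5.
Then Σ (y_i + y_{i+1})·c_i = -147, so ȳ = -147 / (6·(-73.5)) = 1/3.

1/3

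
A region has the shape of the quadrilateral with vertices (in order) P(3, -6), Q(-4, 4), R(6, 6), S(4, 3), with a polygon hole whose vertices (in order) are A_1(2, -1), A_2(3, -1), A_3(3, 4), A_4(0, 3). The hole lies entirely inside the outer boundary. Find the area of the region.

Outer boundary:
Apply the shoelace (surveyor's) formula: 2A = Σ (x_i·y_{i+1} − x_{i+1}·y_i), indices taken mod 4.
Cross-terms: -12, -48, -6, -33  ⇒  Σ = -99
Area = |Σ|/2 = 49.5.
Hole:
Apply the surveyor's formula: 2A = Σ (x_i·y_{i+1} − x_{i+1}·y_i), indices taken mod 4.
Σ = (1) + (15) + (9) + (-6) = 19
Area = |Σ|/2 = 9.5.
Net area = 49.5 − 9.5 = 40.

40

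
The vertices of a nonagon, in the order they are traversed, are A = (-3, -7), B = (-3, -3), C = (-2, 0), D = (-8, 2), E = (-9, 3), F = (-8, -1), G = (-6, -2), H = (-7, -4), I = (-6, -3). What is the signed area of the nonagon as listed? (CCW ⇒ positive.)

Apply the surveyor's formula: 2A = Σ (x_i·y_{i+1} − x_{i+1}·y_i), indices taken mod 9.
Σ = (-12) + (-6) + (-4) + (-6) + (33) + (10) + (10) + (-3) + (33) = 55
Signed area = Σ/2 = 27.5 (positive ⇒ counter-clockwise traversal).

27.5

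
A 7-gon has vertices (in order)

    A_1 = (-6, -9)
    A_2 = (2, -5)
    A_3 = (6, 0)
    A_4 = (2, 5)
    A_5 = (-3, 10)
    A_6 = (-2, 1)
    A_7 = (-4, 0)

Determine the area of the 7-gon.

Apply the surveyor's formula: 2A = Σ (x_i·y_{i+1} − x_{i+1}·y_i), indices taken mod 7.
Cross-terms: 48, 30, 30, 35, 17, 4, 36  ⇒  Σ = 200
Area = |Σ|/2 = 100.

100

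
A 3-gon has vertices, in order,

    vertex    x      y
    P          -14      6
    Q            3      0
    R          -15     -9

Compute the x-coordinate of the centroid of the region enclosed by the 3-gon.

Apply the shoelace (surveyor's) formula. First the cross-terms c_i = x_i·y_{i+1} − x_{i+1}·y_i:
  -18, -27, -216  ⇒  2A = -261, A = -130.5.
Then Σ (x_i + x_{i+1})·c_i = 6786, so x̄ = 6786 / (6·(-130.5)) = -26/3.

-26/3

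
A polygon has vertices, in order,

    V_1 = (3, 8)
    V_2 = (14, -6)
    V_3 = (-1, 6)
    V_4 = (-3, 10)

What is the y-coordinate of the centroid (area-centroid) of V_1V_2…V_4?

Apply the shoelace formula. First the cross-terms c_i = x_i·y_{i+1} − x_{i+1}·y_i:
  -130, 78, 8, -54  ⇒  2A = -98, A = -49.
Then Σ (y_i + y_{i+1})·c_i = -1104, so ȳ = -1104 / (6·(-49)) = 184/49.

184/49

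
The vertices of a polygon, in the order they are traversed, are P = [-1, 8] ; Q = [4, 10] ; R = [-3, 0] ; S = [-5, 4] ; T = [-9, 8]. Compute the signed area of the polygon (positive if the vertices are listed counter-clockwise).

Σ = (-42) + (30) + (-12) + (-4) + (-64) = -92
Signed area = Σ/2 = -46 (negative ⇒ clockwise traversal).

-46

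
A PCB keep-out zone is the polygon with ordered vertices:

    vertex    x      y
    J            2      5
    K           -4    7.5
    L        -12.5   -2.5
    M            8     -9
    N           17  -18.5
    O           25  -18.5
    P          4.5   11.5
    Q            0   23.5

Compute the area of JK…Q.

Apply the shoelace formula: 2A = Σ (x_i·y_{i+1} − x_{i+1}·y_i), indices taken mod 8.
Σ = (35) + (103.75) + (132.5) + (5) + (148) + (370.75) + (105.75) + (-47) = 853.75
Area = |Σ|/2 = 426.875.

426.875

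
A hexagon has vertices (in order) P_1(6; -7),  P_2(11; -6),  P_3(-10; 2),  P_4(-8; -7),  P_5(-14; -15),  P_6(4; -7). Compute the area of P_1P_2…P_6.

141.5

Cross-terms: 41, -38, 86, 22, 158, 14  ⇒  Σ = 283
Area = |Σ|/2 = 141.5.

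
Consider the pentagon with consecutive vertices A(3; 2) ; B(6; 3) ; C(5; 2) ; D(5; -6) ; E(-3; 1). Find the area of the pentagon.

A→B: (3)(3) − (6)(2) = -3
B→C: (6)(2) − (5)(3) = -3
C→D: (5)(-6) − (5)(2) = -40
D→E: (5)(1) − (-3)(-6) = -13
E→A: (-3)(2) − (3)(1) = -9
Σ = -68
Area = |Σ|/2 = 34.

34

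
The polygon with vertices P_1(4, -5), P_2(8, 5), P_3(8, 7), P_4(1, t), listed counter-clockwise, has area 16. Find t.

-8

The doubled signed area Σ (x_i y_{i+1} − x_{i+1} y_i) is linear in t.
With t=0 it equals 64; the coefficient of t is 4 (from the two edges through P_4).
So 4·t + 64 = 2·16 = 32 ⇒ t = -8.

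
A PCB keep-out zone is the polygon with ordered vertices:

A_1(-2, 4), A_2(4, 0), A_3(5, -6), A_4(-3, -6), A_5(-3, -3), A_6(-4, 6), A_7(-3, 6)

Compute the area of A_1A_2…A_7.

Cross-terms: -16, -24, -48, -9, -30, -6, 0  ⇒  Σ = -133
Area = |Σ|/2 = 66.5.

66.5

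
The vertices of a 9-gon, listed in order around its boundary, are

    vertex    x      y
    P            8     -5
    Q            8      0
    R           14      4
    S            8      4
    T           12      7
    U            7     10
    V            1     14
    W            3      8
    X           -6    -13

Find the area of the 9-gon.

186

Apply the surveyor's formula: 2A = Σ (x_i·y_{i+1} − x_{i+1}·y_i), indices taken mod 9.
P→Q: (8)(0) − (8)(-5) = 40
Q→R: (8)(4) − (14)(0) = 32
R→S: (14)(4) − (8)(4) = 24
S→T: (8)(7) − (12)(4) = 8
T→U: (12)(10) − (7)(7) = 71
U→V: (7)(14) − (1)(10) = 88
V→W: (1)(8) − (3)(14) = -34
W→X: (3)(-13) − (-6)(8) = 9
X→P: (-6)(-5) − (8)(-13) = 134
Σ = 372
Area = |Σ|/2 = 186.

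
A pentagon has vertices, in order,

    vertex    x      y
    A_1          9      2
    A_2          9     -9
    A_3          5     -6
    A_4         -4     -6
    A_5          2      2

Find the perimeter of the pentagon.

42

|A_1A_2| = √((0)² + (-11)²) = √121 = 11
|A_2A_3| = √((-4)² + (3)²) = √25 = 5
|A_3A_4| = √((-9)² + (0)²) = √81 = 9
|A_4A_5| = √((6)² + (8)²) = √100 = 10
|A_5A_1| = √((7)² + (0)²) = √49 = 7
Perimeter = 11 + 5 + 9 + 10 + 7 = 42.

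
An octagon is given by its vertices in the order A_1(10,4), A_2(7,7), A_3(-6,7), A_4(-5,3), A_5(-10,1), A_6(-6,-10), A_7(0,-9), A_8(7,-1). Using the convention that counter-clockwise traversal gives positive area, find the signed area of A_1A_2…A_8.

Apply the shoelace (surveyor's) formula: 2A = Σ (x_i·y_{i+1} − x_{i+1}·y_i), indices taken mod 8.
Cross-terms: 42, 91, 17, 25, 106, 54, 63, 38  ⇒  Σ = 436
Signed area = Σ/2 = 218 (positive ⇒ counter-clockwise traversal).

218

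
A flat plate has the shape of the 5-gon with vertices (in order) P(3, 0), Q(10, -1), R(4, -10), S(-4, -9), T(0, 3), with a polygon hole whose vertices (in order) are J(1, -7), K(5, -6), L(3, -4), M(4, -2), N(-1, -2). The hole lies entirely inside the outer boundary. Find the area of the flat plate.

Outer boundary:
Apply Gauss's area formula: 2A = Σ (x_i·y_{i+1} − x_{i+1}·y_i), indices taken mod 5.
P→Q: (3)(-1) − (10)(0) = -3
Q→R: (10)(-10) − (4)(-1) = -96
R→S: (4)(-9) − (-4)(-10) = -76
S→T: (-4)(3) − (0)(-9) = -12
T→P: (0)(0) − (3)(3) = -9
Σ = -196
Area = |Σ|/2 = 98.
Hole:
Apply the shoelace formula: 2A = Σ (x_i·y_{i+1} − x_{i+1}·y_i), indices taken mod 5.
J→K: (1)(-6) − (5)(-7) = 29
K→L: (5)(-4) − (3)(-6) = -2
L→M: (3)(-2) − (4)(-4) = 10
M→N: (4)(-2) − (-1)(-2) = -10
N→J: (-1)(-7) − (1)(-2) = 9
Σ = 36
Area = |Σ|/2 = 18.
Net area = 98 − 18 = 80.

80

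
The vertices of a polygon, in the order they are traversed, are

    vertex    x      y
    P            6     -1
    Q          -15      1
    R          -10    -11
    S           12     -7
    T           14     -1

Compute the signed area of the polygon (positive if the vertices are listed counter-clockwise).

223

Apply the surveyor's formula: 2A = Σ (x_i·y_{i+1} − x_{i+1}·y_i), indices taken mod 5.
Σ = (-9) + (175) + (202) + (86) + (-8) = 446
Signed area = Σ/2 = 223 (positive ⇒ counter-clockwise traversal).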